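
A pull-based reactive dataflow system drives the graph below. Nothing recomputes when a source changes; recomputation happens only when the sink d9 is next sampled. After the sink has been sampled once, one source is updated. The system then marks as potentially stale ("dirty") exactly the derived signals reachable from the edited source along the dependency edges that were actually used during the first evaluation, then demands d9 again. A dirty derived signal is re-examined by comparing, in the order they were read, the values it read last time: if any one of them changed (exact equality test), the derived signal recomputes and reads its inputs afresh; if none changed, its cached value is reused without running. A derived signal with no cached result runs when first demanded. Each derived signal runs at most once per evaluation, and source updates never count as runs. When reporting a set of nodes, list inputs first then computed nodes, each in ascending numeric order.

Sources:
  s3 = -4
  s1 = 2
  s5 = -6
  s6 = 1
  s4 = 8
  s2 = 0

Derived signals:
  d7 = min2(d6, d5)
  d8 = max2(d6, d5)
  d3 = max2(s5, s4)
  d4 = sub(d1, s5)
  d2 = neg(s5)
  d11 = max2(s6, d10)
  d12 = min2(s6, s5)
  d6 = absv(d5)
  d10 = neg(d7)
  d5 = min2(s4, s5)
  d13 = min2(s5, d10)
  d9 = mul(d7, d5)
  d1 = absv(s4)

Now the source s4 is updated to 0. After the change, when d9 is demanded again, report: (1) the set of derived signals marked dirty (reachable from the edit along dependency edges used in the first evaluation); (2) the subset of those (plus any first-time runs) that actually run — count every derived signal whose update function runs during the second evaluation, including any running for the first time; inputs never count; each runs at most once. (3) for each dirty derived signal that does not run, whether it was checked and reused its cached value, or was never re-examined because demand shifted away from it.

Marked dirty: d5, d6, d7, d9.
Derived signals that run: d5 — 1 in total.
Checked but reused from cache: d6, d7, d9.
Key observation: the change is absorbed at d5 — it re-runs but produces the same value, and the output's value is unchanged.

First evaluation (everything demanded from the output):
  d5 = min2(8, -6) = -6
  d6 = absv(-6) = 6
  d7 = min2(6, -6) = -6
  d9 = mul(-6, -6) = 36

Propagation after the edit:
  d5: runs — s4 8->0; result -6 (same value as before).
  d6: checked — values it read are unchanged (d5 unchanged); reused cached 6 without running.
  d7: checked — values it read are unchanged (d6 unchanged, d5 unchanged); reused cached -6 without running.
  d9: checked — values it read are unchanged (d7 unchanged, d5 unchanged); reused cached 36 without running.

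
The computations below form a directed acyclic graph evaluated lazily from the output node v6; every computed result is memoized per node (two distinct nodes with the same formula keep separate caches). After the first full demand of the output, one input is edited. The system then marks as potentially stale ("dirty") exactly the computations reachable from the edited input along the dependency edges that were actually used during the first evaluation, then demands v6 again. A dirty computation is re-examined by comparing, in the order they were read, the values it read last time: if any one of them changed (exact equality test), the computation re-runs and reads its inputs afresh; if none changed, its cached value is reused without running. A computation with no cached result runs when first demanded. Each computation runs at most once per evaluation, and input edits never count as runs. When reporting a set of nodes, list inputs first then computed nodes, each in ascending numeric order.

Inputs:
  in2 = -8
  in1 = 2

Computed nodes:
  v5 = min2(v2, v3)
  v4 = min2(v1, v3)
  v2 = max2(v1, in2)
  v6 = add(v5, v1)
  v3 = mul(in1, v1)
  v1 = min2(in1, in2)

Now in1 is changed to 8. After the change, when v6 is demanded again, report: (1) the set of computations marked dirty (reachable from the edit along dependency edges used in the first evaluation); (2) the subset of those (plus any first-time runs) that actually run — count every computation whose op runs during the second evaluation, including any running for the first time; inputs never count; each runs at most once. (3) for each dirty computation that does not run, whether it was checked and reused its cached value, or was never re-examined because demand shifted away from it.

The edit dirties: v1, v2, v3, v5, v6.
4 computations run: v1, v3, v5, v6.
Cache hits after checking: v2.
Note where the cutoff bites: v2 is checked, finds nothing changed, and keeps its cache.

First demand of the output computes:
  v1 = min2(2, -8) = -8
  v2 = max2(-8, -8) = -8
  v3 = mul(2, -8) = -16
  v5 = min2(-8, -16) = -16
  v6 = add(-16, -8) = -24

After the edit, cleaning proceeds:
  v1: a read changed (in1 2->8) — executes, giving -8 — identical to its old value.
  v2: dirty, but its reads are unchanged (v1 unchanged, in2 unchanged); cached -8 stands.
  v3: a read changed (in1 2->8) — executes, giving -64.
  v5: a read changed (v3 -16->-64) — executes, giving -64.
  v6: a read changed (v5 -16->-64) — executes, giving -72.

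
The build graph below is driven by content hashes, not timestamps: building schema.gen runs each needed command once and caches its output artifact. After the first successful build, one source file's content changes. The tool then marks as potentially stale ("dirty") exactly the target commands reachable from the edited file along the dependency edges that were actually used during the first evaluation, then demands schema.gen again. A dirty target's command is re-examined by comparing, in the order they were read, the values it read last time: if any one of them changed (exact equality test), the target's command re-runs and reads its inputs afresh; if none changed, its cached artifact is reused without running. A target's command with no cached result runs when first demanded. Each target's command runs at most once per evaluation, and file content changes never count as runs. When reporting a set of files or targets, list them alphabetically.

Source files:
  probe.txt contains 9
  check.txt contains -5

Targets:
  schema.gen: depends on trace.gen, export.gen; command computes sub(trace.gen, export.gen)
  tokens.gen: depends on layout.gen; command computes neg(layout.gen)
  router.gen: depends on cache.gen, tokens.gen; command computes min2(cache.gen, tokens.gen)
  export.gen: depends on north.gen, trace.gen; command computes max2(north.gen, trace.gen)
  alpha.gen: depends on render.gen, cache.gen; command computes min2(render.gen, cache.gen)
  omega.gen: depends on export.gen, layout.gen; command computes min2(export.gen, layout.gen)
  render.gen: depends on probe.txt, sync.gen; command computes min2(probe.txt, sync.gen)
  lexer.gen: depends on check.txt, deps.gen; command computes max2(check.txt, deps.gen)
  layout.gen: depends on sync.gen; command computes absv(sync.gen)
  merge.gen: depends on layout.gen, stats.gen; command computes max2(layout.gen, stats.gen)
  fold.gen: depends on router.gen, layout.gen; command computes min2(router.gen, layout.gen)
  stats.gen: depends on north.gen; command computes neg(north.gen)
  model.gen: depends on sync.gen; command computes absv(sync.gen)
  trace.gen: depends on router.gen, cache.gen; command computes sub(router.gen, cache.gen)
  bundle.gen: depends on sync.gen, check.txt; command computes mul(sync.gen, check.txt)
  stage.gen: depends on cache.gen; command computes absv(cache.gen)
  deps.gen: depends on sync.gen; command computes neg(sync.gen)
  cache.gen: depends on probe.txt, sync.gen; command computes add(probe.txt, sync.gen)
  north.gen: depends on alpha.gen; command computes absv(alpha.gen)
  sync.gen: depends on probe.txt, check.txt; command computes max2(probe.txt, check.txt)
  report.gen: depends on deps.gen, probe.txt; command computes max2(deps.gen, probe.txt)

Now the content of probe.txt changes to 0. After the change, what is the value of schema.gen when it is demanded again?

Initial pass — values computed on the first demand:
  sync.gen = max2(9, -5) = 9
  cache.gen = add(9, 9) = 18
  layout.gen = absv(9) = 9
  render.gen = min2(9, 9) = 9
  alpha.gen = min2(9, 18) = 9
  north.gen = absv(9) = 9
  tokens.gen = neg(9) = -9
  router.gen = min2(18, -9) = -9
  trace.gen = sub(-9, 18) = -27
  export.gen = max2(9, -27) = 9
  schema.gen = sub(-27, 9) = -36

Second demand — change propagation:
  sync.gen: re-runs because probe.txt 9->0; new result 0.
  cache.gen: re-runs because probe.txt 9->0; sync.gen 9->0; new result 0.
  layout.gen: re-runs because sync.gen 9->0; new result 0.
  render.gen: re-runs because probe.txt 9->0; sync.gen 9->0; new result 0.
  alpha.gen: re-runs because render.gen 9->0; cache.gen 18->0; new result 0.
  north.gen: re-runs because alpha.gen 9->0; new result 0.
  tokens.gen: re-runs because layout.gen 9->0; new result 0.
  router.gen: re-runs because cache.gen 18->0; tokens.gen -9->0; new result 0.
  trace.gen: re-runs because router.gen -9->0; cache.gen 18->0; new result 0.
  export.gen: re-runs because north.gen 9->0; trace.gen -27->0; new result 0.
  schema.gen: re-runs because trace.gen -27->0; export.gen 9->0; new result 0.

schema.gen now evaluates to 0.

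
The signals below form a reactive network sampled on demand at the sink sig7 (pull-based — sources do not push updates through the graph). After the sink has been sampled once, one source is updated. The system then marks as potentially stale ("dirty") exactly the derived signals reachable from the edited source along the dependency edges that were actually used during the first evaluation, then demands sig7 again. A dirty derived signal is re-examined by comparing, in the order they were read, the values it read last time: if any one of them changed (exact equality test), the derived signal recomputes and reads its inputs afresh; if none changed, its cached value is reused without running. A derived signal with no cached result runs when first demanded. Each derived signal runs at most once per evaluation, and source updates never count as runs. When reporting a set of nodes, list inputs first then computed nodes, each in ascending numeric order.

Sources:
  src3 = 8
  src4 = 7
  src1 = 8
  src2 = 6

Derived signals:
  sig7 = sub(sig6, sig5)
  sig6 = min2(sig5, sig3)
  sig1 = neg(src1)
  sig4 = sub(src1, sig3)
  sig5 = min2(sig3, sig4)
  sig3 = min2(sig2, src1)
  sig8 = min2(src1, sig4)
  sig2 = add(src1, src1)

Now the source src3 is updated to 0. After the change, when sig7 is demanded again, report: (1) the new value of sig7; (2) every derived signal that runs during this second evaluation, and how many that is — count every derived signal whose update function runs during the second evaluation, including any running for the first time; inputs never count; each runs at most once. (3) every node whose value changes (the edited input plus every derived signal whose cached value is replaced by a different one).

sig7 now evaluates to 0.
Run set: none (0 run).
Changed values: src3.
The important point: nothing the output needs ever reads src3, so the edit is invisible to it.

Initial pass — values computed on the first demand:
  sig2 = add(8, 8) = 16
  sig3 = min2(16, 8) = 8
  sig4 = sub(8, 8) = 0
  sig5 = min2(8, 0) = 0
  sig6 = min2(0, 8) = 0
  sig7 = sub(0, 0) = 0

Second demand — change propagation:
  no demanded computation ever read src3, so the edit dirties nothing and nothing runs.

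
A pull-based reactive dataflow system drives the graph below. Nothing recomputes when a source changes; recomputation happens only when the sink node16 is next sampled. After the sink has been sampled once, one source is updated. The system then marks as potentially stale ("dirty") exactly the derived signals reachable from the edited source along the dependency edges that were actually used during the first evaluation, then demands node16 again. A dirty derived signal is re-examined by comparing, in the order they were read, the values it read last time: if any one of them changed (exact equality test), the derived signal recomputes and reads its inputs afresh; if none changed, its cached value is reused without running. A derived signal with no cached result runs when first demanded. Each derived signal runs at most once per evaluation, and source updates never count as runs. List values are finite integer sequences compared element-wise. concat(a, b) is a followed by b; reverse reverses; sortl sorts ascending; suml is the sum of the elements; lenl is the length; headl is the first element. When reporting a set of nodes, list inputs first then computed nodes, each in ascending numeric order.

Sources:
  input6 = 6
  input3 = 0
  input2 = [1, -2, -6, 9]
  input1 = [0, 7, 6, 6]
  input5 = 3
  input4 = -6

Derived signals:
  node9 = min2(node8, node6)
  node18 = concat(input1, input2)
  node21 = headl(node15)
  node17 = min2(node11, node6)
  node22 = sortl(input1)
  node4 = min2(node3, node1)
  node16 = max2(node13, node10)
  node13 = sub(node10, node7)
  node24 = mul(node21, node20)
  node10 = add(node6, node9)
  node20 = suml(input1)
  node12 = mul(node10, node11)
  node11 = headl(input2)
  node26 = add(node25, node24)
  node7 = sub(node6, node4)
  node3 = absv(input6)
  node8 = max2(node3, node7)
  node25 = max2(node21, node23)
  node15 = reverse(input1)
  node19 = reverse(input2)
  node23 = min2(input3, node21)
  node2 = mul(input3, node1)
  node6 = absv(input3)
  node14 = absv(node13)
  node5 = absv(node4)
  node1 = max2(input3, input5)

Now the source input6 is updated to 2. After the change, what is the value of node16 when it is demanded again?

First evaluation (everything demanded from the output):
  node1 = max2(0, 3) = 3
  node3 = absv(6) = 6
  node4 = min2(6, 3) = 3
  node6 = absv(0) = 0
  node7 = sub(0, 3) = -3
  node8 = max2(6, -3) = 6
  node9 = min2(6, 0) = 0
  node10 = add(0, 0) = 0
  node13 = sub(0, -3) = 3
  node16 = max2(3, 0) = 3

Propagation after the edit:
  node3: runs — input6 6->2; result 2.
  node4: runs — node3 6->2; result 2.
  node7: runs — node4 3->2; result -2.
  node8: runs — node3 6->2; node7 -3->-2; result 2.
  node9: runs — node8 6->2; result 0 (same value as before).
  node10: checked — values it read are unchanged (node6 unchanged, node9 unchanged); reused cached 0 without running.
  node13: runs — node7 -3->-2; result 2.
  node16: runs — node13 3->2; result 2.

Key observation: the cutoff stops propagation at node10 — its inputs' values are unchanged, so it reuses its cache.

New value of node16: 2.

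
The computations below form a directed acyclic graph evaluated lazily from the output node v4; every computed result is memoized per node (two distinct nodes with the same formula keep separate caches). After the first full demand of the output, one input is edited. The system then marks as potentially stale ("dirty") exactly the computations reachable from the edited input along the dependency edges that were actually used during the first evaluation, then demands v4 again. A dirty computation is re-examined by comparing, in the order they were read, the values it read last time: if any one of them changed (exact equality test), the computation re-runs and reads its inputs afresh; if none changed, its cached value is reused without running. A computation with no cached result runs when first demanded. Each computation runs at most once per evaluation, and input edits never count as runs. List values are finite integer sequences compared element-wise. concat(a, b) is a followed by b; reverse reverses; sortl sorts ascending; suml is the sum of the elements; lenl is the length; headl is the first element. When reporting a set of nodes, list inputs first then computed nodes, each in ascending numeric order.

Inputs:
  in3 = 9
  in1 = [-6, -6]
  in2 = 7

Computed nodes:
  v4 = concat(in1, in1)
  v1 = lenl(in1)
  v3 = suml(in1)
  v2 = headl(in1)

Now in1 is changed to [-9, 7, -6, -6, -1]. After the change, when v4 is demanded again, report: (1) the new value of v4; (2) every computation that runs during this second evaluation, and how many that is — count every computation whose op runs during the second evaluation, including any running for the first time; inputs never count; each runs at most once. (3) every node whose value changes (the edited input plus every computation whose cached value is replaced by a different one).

Demanding v4 again yields [-9, 7, -6, -6, -1, -9, 7, -6, -6, -1].
1 computations run: v4.
The nodes whose values change: in1, v4.

First demand of the output computes:
  v4 = concat([-6, -6], [-6, -6]) = [-6, -6, -6, -6]

After the edit, cleaning proceeds:
  v4: a read changed (in1 [-6, -6]->[-9, 7, -6, -6, -1]; in1 [-6, -6]->[-9, 7, -6, -6, -1]) — executes, giving [-9, 7, -6, -6, -1, -9, 7, -6, -6, -1].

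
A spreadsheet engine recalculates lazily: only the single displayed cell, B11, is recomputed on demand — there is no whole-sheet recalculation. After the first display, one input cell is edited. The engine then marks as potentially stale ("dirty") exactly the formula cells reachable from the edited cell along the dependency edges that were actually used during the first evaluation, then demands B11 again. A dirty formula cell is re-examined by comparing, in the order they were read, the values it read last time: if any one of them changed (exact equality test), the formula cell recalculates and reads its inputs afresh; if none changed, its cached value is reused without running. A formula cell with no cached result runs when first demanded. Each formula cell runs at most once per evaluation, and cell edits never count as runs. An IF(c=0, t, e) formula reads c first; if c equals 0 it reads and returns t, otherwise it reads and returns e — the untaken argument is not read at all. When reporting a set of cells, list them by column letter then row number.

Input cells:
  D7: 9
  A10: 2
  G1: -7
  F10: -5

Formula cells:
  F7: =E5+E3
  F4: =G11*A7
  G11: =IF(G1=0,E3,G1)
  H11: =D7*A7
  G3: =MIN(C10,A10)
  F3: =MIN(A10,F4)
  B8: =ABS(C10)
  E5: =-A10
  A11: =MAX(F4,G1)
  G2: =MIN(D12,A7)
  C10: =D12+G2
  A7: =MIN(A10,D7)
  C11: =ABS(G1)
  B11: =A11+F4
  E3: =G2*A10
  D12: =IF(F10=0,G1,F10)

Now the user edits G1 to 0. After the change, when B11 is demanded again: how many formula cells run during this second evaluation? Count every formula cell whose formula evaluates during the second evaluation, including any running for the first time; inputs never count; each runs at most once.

Formula cells that run: A11, B11, D12, E3, F4, G2, G11 — 7 in total.
Key observation: a condition flipped, so demand reaches new nodes — D12, E3, G2 run for the first time.

First evaluation (everything demanded from the output):
  A7 = MIN(2, 9) = 2
  G11 = IF(G1=0: G1=-7 -> else branch G1) = -7
  F4 = -7 * 2 = -14
  A11 = MAX(-14, -7) = -7
  B11 = -7 + -14 = -21

Propagation after the edit:
  D12: demanded for the first time — runs, produces -5.
  G2: demanded for the first time — runs, produces -5.
  E3: demanded for the first time — runs, produces -10.
  G11: runs — G1 -7->0; G1 -7->0; result -10.
  F4: runs — G11 -7->-10; result -20.
  A11: runs — F4 -14->-20; G1 -7->0; result 0.
  B11: runs — A11 -7->0; F4 -14->-20; result -20.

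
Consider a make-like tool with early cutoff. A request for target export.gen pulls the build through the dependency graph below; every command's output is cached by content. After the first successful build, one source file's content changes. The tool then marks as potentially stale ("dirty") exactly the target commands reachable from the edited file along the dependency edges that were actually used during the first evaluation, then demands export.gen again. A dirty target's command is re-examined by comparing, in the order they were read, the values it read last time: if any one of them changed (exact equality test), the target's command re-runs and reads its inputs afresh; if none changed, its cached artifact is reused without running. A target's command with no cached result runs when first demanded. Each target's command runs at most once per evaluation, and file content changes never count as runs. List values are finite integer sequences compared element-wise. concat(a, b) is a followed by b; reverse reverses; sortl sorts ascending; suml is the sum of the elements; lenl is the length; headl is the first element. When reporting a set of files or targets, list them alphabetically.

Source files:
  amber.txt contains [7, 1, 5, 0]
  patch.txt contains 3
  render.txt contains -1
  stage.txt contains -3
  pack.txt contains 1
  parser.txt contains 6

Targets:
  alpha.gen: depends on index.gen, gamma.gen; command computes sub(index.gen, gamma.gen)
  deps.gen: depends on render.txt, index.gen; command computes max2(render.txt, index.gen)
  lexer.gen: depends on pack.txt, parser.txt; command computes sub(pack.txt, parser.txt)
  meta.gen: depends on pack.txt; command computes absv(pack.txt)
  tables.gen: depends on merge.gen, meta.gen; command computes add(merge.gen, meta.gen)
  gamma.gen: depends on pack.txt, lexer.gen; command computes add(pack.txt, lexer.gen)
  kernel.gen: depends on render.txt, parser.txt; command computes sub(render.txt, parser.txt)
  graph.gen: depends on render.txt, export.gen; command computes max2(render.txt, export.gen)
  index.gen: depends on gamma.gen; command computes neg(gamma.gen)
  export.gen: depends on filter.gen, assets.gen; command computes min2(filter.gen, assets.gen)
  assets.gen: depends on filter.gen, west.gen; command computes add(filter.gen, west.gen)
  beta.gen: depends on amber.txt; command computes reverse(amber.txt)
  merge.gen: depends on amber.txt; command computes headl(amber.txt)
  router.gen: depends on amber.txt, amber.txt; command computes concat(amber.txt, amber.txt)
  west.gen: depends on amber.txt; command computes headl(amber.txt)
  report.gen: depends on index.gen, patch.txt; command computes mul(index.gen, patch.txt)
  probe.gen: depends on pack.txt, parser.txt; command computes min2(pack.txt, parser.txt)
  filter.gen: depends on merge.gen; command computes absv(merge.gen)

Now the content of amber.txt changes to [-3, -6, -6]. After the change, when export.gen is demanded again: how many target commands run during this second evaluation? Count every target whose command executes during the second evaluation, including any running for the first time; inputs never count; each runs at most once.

First demand of the output computes:
  merge.gen = headl([7, 1, 5, 0]) = 7
  filter.gen = absv(7) = 7
  west.gen = headl([7, 1, 5, 0]) = 7
  assets.gen = add(7, 7) = 14
  export.gen = min2(7, 14) = 7

After the edit, cleaning proceeds:
  merge.gen: a read changed (amber.txt [7, 1, 5, 0]->[-3, -6, -6]) — executes, giving -3.
  filter.gen: a read changed (merge.gen 7->-3) — executes, giving 3.
  west.gen: a read changed (amber.txt [7, 1, 5, 0]->[-3, -6, -6]) — executes, giving -3.
  assets.gen: a read changed (filter.gen 7->3; west.gen 7->-3) — executes, giving 0.
  export.gen: a read changed (filter.gen 7->3; assets.gen 14->0) — executes, giving 0.

5 target commands run: assets.gen, export.gen, filter.gen, merge.gen, west.gen.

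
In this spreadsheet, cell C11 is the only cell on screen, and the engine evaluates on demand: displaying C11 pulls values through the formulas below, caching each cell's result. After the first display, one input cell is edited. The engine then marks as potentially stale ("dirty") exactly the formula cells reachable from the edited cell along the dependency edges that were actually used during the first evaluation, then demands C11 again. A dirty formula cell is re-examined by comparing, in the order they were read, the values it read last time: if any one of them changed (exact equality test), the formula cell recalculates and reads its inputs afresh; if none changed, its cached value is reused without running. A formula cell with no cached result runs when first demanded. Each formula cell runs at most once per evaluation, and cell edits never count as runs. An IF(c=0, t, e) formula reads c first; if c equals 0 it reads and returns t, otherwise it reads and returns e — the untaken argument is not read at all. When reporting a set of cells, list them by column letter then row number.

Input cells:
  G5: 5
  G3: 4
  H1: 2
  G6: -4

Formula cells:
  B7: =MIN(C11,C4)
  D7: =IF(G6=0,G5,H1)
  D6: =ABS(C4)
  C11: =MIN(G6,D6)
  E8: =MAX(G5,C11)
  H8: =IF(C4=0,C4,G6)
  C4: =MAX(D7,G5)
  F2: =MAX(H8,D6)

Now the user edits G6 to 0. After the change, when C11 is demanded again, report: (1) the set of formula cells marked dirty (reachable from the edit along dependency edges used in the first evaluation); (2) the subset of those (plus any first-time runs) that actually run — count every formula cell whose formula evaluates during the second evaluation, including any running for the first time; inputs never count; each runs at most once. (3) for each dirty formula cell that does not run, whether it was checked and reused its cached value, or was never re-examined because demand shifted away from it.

Dirty set: C4, C11, D6, D7.
Run set: C4, C11, D7 (3 run).
Re-examined without running (cache reused): D6.
The important point: at D6 every value read last time is unchanged, so the dirty flag clears without a run.

Initial pass — values computed on the first demand:
  D7 = IF(G6=0: G6=-4 -> else branch H1) = 2
  C4 = MAX(2, 5) = 5
  D6 = ABS(5) = 5
  C11 = MIN(-4, 5) = -4

Second demand — change propagation:
  D7: re-runs because G6 -4->0; new result 5.
  C4: re-runs because D7 2->5; new result 5 (unchanged).
  D6: re-examined; everything it read last time is the same (C4 unchanged) — cache 5 kept, no run.
  C11: re-runs because G6 -4->0; new result 0.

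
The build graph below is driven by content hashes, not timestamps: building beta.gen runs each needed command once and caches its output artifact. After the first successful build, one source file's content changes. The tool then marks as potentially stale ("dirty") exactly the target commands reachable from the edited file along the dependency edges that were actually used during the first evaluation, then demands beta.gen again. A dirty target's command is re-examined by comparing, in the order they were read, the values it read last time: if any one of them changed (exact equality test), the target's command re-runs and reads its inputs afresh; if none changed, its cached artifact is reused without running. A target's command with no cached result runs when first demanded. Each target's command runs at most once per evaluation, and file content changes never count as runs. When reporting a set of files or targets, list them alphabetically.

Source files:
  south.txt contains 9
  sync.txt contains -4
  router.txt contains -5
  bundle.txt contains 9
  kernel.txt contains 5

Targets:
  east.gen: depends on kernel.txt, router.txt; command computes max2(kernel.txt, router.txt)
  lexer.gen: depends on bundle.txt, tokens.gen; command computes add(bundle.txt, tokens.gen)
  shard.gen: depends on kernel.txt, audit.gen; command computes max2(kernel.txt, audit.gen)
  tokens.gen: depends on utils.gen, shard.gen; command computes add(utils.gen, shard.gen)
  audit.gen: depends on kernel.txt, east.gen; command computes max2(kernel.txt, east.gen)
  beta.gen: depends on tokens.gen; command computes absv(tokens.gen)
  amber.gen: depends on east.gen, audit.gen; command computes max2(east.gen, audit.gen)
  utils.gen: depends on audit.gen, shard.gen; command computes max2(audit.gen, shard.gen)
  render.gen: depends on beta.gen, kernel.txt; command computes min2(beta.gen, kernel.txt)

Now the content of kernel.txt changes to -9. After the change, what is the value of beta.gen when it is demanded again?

Initial pass — values computed on the first demand:
  east.gen = max2(5, -5) = 5
  audit.gen = max2(5, 5) = 5
  shard.gen = max2(5, 5) = 5
  utils.gen = max2(5, 5) = 5
  tokens.gen = add(5, 5) = 10
  beta.gen = absv(10) = 10

Second demand — change propagation:
  east.gen: re-runs because kernel.txt 5->-9; new result -5.
  audit.gen: re-runs because kernel.txt 5->-9; east.gen 5->-5; new result -5.
  shard.gen: re-runs because kernel.txt 5->-9; audit.gen 5->-5; new result -5.
  utils.gen: re-runs because audit.gen 5->-5; shard.gen 5->-5; new result -5.
  tokens.gen: re-runs because utils.gen 5->-5; shard.gen 5->-5; new result -10.
  beta.gen: re-runs because tokens.gen 10->-10; new result 10 (unchanged).

beta.gen now evaluates to 10.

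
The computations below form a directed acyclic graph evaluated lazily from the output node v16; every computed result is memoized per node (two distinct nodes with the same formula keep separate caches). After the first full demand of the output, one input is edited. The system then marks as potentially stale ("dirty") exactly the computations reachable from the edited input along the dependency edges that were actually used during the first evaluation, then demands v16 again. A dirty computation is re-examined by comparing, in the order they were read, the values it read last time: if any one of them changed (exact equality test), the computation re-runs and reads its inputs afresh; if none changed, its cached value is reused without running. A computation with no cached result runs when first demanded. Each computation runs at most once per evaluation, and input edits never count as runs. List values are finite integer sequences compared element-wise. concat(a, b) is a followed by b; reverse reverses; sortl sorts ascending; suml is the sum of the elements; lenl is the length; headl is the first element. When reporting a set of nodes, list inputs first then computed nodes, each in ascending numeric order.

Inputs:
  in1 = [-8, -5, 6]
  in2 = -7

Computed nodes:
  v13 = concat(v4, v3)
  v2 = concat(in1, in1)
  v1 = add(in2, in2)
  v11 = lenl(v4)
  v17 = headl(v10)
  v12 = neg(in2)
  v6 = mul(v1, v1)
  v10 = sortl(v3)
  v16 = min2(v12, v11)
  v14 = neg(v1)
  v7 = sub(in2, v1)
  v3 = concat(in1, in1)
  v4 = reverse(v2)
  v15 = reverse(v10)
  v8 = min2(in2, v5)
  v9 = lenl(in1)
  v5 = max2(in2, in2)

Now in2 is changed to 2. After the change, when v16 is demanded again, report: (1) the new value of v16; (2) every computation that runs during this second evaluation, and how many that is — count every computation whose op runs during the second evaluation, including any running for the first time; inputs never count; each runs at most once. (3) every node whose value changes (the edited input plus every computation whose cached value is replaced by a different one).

Demanding v16 again yields -2.
2 computations run: v12, v16.
The nodes whose values change: in2, v12, v16.

First demand of the output computes:
  v2 = concat([-8, -5, 6], [-8, -5, 6]) = [-8, -5, 6, -8, -5, 6]
  v4 = reverse([-8, -5, 6, -8, -5, 6]) = [6, -5, -8, 6, -5, -8]
  v11 = lenl([6, -5, -8, 6, -5, -8]) = 6
  v12 = neg(-7) = 7
  v16 = min2(7, 6) = 6

After the edit, cleaning proceeds:
  v12: a read changed (in2 -7->2) — executes, giving -2.
  v16: a read changed (v12 7->-2) — executes, giving -2.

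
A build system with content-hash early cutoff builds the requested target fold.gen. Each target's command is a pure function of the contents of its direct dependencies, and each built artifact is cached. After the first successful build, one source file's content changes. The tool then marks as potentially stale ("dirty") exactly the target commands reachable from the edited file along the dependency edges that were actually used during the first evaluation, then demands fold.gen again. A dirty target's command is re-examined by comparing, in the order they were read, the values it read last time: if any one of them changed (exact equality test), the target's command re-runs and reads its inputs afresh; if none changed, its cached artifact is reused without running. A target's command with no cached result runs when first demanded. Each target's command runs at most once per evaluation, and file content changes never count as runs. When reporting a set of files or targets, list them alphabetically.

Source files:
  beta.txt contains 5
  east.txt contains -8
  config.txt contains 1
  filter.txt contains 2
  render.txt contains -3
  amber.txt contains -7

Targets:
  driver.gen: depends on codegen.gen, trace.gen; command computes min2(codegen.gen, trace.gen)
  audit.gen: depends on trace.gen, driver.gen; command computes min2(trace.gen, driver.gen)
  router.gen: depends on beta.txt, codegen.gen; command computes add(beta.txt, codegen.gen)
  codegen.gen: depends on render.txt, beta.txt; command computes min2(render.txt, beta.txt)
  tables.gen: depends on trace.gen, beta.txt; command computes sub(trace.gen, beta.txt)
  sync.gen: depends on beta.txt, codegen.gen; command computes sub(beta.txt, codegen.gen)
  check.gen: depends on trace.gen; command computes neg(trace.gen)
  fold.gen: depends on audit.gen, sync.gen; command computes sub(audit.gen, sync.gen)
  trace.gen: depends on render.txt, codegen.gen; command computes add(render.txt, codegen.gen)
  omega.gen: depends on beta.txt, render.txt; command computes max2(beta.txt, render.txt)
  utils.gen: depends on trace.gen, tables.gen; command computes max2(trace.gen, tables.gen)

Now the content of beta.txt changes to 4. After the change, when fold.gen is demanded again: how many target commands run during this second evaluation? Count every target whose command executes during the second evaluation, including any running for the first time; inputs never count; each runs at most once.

Target commands that run: codegen.gen, fold.gen, sync.gen — 3 in total.
Key observation: the cutoff stops propagation at trace.gen — its inputs' values are unchanged, so it reuses its cache.

First evaluation (everything demanded from the output):
  codegen.gen = min2(-3, 5) = -3
  sync.gen = sub(5, -3) = 8
  trace.gen = add(-3, -3) = -6
  driver.gen = min2(-3, -6) = -6
  audit.gen = min2(-6, -6) = -6
  fold.gen = sub(-6, 8) = -14

Propagation after the edit:
  codegen.gen: runs — beta.txt 5->4; result -3 (same value as before).
  sync.gen: runs — beta.txt 5->4; result 7.
  trace.gen: checked — values it read are unchanged (render.txt unchanged, codegen.gen unchanged); reused cached -6 without running.
  driver.gen: checked — values it read are unchanged (codegen.gen unchanged, trace.gen unchanged); reused cached -6 without running.
  audit.gen: checked — values it read are unchanged (trace.gen unchanged, driver.gen unchanged); reused cached -6 without running.
  fold.gen: runs — sync.gen 8->7; result -13.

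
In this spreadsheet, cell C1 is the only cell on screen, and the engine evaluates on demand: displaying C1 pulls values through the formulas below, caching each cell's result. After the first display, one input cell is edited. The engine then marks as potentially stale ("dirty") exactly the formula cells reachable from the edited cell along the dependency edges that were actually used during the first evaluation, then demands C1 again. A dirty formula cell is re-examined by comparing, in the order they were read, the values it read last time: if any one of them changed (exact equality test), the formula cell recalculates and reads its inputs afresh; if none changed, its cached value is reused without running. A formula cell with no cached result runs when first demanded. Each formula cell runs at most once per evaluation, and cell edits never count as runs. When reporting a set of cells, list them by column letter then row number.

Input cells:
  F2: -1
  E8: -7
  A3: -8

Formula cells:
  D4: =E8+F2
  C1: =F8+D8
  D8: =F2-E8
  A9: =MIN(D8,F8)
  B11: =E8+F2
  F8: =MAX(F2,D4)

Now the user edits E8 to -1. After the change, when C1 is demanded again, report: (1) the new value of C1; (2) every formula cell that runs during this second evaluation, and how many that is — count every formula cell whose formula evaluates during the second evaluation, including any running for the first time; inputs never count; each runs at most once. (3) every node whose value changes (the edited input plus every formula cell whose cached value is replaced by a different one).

C1 now evaluates to -1.
Run set: C1, D4, D8, F8 (4 run).
Changed values: C1, D4, D8, E8.

Initial pass — values computed on the first demand:
  D4 = -7 + -1 = -8
  D8 = -1 - -7 = 6
  F8 = MAX(-1, -8) = -1
  C1 = -1 + 6 = 5

Second demand — change propagation:
  D4: re-runs because E8 -7->-1; new result -2.
  D8: re-runs because E8 -7->-1; new result 0.
  F8: re-runs because D4 -8->-2; new result -1 (unchanged).
  C1: re-runs because D8 6->0; new result -1.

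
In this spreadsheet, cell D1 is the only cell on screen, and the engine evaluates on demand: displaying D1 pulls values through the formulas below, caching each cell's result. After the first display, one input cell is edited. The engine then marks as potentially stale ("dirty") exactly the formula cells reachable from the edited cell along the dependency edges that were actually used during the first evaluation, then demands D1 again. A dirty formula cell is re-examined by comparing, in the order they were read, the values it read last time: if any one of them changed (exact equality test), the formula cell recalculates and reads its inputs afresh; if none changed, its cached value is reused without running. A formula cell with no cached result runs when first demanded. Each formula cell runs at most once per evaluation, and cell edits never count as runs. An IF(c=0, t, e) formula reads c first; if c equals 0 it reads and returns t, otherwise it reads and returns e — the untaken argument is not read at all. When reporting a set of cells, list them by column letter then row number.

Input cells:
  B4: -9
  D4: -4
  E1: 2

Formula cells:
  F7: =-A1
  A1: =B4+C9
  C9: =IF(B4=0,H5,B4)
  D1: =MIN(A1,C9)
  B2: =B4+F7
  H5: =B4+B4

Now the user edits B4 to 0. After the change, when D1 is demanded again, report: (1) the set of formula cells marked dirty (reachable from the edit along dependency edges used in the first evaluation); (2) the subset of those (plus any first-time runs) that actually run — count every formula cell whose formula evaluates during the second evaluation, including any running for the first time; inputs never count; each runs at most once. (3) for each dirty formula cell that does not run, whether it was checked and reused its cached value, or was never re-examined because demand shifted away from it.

Dirty set: A1, C9, D1.
Run set: A1, C9, D1, H5 (4 run).
All dirty formula cells ended up running.
The important point: the flipped condition pulls in fresh nodes; H5 runs for the first time.

Initial pass — values computed on the first demand:
  C9 = IF(B4=0: B4=-9 -> else branch B4) = -9
  A1 = -9 + -9 = -18
  D1 = MIN(-18, -9) = -18

Second demand — change propagation:
  H5: newly demanded (no cache) — executes and yields 0.
  C9: re-runs because B4 -9->0; B4 -9->0; new result 0.
  A1: re-runs because B4 -9->0; C9 -9->0; new result 0.
  D1: re-runs because A1 -18->0; C9 -9->0; new result 0.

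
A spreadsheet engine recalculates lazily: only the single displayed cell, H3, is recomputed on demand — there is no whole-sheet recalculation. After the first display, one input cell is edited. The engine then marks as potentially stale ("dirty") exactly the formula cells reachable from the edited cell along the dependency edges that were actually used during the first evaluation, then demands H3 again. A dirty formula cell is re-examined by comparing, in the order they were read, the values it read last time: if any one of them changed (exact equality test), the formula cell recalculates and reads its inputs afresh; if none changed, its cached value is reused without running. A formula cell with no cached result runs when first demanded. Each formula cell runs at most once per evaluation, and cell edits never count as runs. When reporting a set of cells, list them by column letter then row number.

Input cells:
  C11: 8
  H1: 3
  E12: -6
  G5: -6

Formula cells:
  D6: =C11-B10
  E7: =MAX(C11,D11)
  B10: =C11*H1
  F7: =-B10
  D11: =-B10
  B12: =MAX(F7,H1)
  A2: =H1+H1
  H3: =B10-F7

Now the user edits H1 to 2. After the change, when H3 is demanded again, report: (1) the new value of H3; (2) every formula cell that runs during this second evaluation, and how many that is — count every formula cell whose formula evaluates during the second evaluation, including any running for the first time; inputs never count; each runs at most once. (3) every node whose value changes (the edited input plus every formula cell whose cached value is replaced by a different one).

New value of H3: 32.
Formula cells that run: B10, F7, H3 — 3 in total.
Values that change: B10, F7, H1, H3.

First evaluation (everything demanded from the output):
  B10 = 8 * 3 = 24
  F7 = -(24) = -24
  H3 = 24 - -24 = 48

Propagation after the edit:
  B10: runs — H1 3->2; result 16.
  F7: runs — B10 24->16; result -16.
  H3: runs — B10 24->16; F7 -24->-16; result 32.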